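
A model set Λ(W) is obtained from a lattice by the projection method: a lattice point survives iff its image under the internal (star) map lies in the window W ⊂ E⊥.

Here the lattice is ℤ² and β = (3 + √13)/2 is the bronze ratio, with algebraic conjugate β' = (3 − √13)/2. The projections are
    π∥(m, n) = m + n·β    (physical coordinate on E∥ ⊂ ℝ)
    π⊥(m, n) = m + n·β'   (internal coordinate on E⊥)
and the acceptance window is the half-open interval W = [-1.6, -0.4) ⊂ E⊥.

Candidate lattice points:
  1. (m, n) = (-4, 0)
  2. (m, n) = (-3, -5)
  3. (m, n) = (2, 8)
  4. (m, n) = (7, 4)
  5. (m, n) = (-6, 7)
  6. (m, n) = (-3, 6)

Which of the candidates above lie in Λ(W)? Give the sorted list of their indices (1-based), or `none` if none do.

Compute β' = (3−√13)/2 = -0.3028, so π⊥(m,n) = m -0.3028·n.
candidate 1: (m,n)=(-4,0) → π∥ = -4+0·β ≈ -4.0000, π⊥ = -4+0·β' ≈ -4.0000 ∉ [-1.6, -0.4) ⇒ out
candidate 2: (m,n)=(-3,-5) → π∥ = -3-5·β ≈ -19.5139, π⊥ = -3-5·β' ≈ -1.4861 ∈ [-1.6, -0.4) ⇒ IN Λ
candidate 3: (m,n)=(2,8) → π∥ = 2+8·β ≈ 28.4222, π⊥ = 2+8·β' ≈ -0.4222 ∈ [-1.6, -0.4) ⇒ IN Λ
candidate 4: (m,n)=(7,4) → π∥ = 7+4·β ≈ 20.2111, π⊥ = 7+4·β' ≈ 5.7889 ∉ [-1.6, -0.4) ⇒ out
candidate 5: (m,n)=(-6,7) → π∥ = -6+7·β ≈ 17.1194, π⊥ = -6+7·β' ≈ -8.1194 ∉ [-1.6, -0.4) ⇒ out
candidate 6: (m,n)=(-3,6) → π∥ = -3+6·β ≈ 16.8167, π⊥ = -3+6·β' ≈ -4.8167 ∉ [-1.6, -0.4) ⇒ out

2, 3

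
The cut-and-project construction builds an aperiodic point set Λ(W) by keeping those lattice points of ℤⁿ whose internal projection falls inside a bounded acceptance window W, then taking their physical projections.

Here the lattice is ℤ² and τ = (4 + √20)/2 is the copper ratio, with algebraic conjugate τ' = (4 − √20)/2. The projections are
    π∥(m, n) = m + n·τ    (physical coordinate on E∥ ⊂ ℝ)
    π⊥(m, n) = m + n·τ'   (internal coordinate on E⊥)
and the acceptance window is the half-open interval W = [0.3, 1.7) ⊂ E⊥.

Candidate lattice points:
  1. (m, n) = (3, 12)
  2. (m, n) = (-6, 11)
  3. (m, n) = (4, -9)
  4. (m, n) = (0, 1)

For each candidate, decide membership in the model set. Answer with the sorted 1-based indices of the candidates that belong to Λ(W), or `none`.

Numerically τ ≈ 4.2361 and τ' = −1/τ ≈ -0.2361.
candidate 1: (m,n)=(3,12) → π∥ = 3+12·τ ≈ 53.8328, π⊥ = 3+12·τ' ≈ 0.1672 ∉ [0.3, 1.7) ⇒ out
candidate 2: (m,n)=(-6,11) → π∥ = -6+11·τ ≈ 40.5967, π⊥ = -6+11·τ' ≈ -8.5967 ∉ [0.3, 1.7) ⇒ out
candidate 3: (m,n)=(4,-9) → π∥ = 4-9·τ ≈ -34.1246, π⊥ = 4-9·τ' ≈ 6.1246 ∉ [0.3, 1.7) ⇒ out
candidate 4: (m,n)=(0,1) → π∥ = 0+1·τ ≈ 4.2361, π⊥ = 0+1·τ' ≈ -0.2361 ∉ [0.3, 1.7) ⇒ out

none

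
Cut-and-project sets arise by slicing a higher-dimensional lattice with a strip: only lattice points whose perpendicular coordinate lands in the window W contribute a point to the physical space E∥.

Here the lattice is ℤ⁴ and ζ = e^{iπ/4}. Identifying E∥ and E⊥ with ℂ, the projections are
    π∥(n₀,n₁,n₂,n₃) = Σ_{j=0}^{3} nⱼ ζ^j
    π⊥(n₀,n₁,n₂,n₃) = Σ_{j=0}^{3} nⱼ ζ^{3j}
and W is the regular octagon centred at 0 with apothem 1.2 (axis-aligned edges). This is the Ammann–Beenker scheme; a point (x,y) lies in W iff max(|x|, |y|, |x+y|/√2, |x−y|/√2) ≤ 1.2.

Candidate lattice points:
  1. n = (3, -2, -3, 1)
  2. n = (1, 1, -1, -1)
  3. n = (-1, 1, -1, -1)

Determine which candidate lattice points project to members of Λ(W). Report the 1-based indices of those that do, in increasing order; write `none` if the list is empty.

π⊥(n) = n₀ + n₁ζ³ + n₂ζ⁶ + n₃ζ⁹ where ζ = e^{iπ/4}.
#1 (3, -2, -3, 1): internal (5.121320, 2.292893); octagon support 5.242641 vs apothem 1.2 → ∉ W
#2 (1, 1, -1, -1): internal (-0.414214, 1.000000); octagon support 1.000000 vs apothem 1.2 → ∈ W
#3 (-1, 1, -1, -1): internal (-2.414214, 1.000000); octagon support 2.414214 vs apothem 1.2 → ∉ W

2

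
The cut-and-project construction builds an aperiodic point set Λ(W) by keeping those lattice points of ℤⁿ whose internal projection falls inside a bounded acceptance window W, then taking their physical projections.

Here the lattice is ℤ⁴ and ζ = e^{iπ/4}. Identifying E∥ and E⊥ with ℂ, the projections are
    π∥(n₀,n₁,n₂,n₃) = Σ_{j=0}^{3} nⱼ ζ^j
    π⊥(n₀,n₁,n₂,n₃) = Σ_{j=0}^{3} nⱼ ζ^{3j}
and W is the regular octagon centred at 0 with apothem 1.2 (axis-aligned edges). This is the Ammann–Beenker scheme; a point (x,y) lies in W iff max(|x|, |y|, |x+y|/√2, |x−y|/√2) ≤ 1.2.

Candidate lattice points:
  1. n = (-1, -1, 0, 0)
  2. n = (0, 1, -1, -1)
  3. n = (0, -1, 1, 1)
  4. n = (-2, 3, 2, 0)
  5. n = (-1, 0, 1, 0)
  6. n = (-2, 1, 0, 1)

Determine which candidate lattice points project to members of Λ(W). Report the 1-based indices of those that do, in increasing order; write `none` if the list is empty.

Internal map: ζ^{3j} for j=0..3 gives (1,0), (−√2/2,√2/2), (0,−1), (√2/2,√2/2).
candidate 1: n = (-1, -1, 0, 0) → π⊥ ≈ (-0.292893, -0.707107); max(|x|,|y|,|x±y|/√2) = 0.707107 ≤ 1.2 ⇒ ∈ W
candidate 2: n = (0, 1, -1, -1) → π⊥ ≈ (-1.414214, +1.000000); max(|x|,|y|,|x±y|/√2) = 1.707107 > 1.2 ⇒ ∉ W
candidate 3: n = (0, -1, 1, 1) → π⊥ ≈ (+1.414214, -1.000000); max(|x|,|y|,|x±y|/√2) = 1.707107 > 1.2 ⇒ ∉ W
candidate 4: n = (-2, 3, 2, 0) → π⊥ ≈ (-4.121320, +0.121320); max(|x|,|y|,|x±y|/√2) = 4.121320 > 1.2 ⇒ ∉ W
candidate 5: n = (-1, 0, 1, 0) → π⊥ ≈ (-1.000000, -1.000000); max(|x|,|y|,|x±y|/√2) = 1.414214 > 1.2 ⇒ ∉ W
candidate 6: n = (-2, 1, 0, 1) → π⊥ ≈ (-2.000000, +1.414214); max(|x|,|y|,|x±y|/√2) = 2.414214 > 1.2 ⇒ ∉ W

1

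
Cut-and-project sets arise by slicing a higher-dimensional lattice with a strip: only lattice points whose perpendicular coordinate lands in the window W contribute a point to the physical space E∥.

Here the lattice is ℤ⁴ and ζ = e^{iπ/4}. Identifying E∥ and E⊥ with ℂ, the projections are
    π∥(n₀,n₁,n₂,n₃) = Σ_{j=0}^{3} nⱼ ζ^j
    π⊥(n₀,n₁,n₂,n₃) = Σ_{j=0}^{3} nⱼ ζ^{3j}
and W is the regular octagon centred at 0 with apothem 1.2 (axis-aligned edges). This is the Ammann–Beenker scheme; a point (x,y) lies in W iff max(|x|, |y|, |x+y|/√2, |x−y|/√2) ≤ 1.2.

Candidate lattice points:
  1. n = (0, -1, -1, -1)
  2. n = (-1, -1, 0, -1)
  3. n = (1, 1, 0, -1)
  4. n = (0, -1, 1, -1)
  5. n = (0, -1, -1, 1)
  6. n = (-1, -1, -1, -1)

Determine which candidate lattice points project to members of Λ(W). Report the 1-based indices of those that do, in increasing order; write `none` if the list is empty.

π⊥(n) = n₀ + n₁ζ³ + n₂ζ⁶ + n₃ζ⁹ where ζ = e^{iπ/4}.
candidate 1: n = (0, -1, -1, -1) → π⊥ ≈ (+0.000000, -0.414214); max(|x|,|y|,|x±y|/√2) = 0.414214 ≤ 1.2 ⇒ ∈ W
candidate 2: n = (-1, -1, 0, -1) → π⊥ ≈ (-1.000000, -1.414214); max(|x|,|y|,|x±y|/√2) = 1.707107 > 1.2 ⇒ ∉ W
candidate 3: n = (1, 1, 0, -1) → π⊥ ≈ (-0.414214, +0.000000); max(|x|,|y|,|x±y|/√2) = 0.414214 ≤ 1.2 ⇒ ∈ W
candidate 4: n = (0, -1, 1, -1) → π⊥ ≈ (+0.000000, -2.414214); max(|x|,|y|,|x±y|/√2) = 2.414214 > 1.2 ⇒ ∉ W
candidate 5: n = (0, -1, -1, 1) → π⊥ ≈ (+1.414214, +1.000000); max(|x|,|y|,|x±y|/√2) = 1.707107 > 1.2 ⇒ ∉ W
candidate 6: n = (-1, -1, -1, -1) → π⊥ ≈ (-1.000000, -0.414214); max(|x|,|y|,|x±y|/√2) = 1.000000 ≤ 1.2 ⇒ ∈ W

1, 3, 6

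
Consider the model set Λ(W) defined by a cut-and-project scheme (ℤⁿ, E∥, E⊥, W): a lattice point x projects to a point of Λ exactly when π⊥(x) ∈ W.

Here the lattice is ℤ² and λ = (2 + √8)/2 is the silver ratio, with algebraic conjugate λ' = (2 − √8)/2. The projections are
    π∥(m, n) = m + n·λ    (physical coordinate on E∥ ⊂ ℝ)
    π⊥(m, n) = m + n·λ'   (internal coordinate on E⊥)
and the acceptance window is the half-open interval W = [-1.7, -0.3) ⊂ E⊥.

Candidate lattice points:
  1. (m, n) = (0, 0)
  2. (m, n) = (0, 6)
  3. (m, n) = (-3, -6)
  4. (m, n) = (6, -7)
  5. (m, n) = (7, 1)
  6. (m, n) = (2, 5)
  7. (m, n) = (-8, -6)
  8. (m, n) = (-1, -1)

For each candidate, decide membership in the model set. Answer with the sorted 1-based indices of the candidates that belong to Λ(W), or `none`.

3, 8

λ' = (2−√8)/2 ≈ -0.414214.
candidate 1: (m,n)=(0,0) → π∥ = 0+0·λ ≈ 0.000000, π⊥ = 0+0·λ' ≈ 0.000000 ∉ [-1.7, -0.3) ⇒ out
candidate 2: (m,n)=(0,6) → π∥ = 0+6·λ ≈ 14.485281, π⊥ = 0+6·λ' ≈ -2.485281 ∉ [-1.7, -0.3) ⇒ out
candidate 3: (m,n)=(-3,-6) → π∥ = -3-6·λ ≈ -17.485281, π⊥ = -3-6·λ' ≈ -0.514719 ∈ [-1.7, -0.3) ⇒ IN Λ
candidate 4: (m,n)=(6,-7) → π∥ = 6-7·λ ≈ -10.899495, π⊥ = 6-7·λ' ≈ 8.899495 ∉ [-1.7, -0.3) ⇒ out
candidate 5: (m,n)=(7,1) → π∥ = 7+1·λ ≈ 9.414214, π⊥ = 7+1·λ' ≈ 6.585786 ∉ [-1.7, -0.3) ⇒ out
candidate 6: (m,n)=(2,5) → π∥ = 2+5·λ ≈ 14.071068, π⊥ = 2+5·λ' ≈ -0.071068 ∉ [-1.7, -0.3) ⇒ out
candidate 7: (m,n)=(-8,-6) → π∥ = -8-6·λ ≈ -22.485281, π⊥ = -8-6·λ' ≈ -5.514719 ∉ [-1.7, -0.3) ⇒ out
candidate 8: (m,n)=(-1,-1) → π∥ = -1-1·λ ≈ -3.414214, π⊥ = -1-1·λ' ≈ -0.585786 ∈ [-1.7, -0.3) ⇒ IN Λ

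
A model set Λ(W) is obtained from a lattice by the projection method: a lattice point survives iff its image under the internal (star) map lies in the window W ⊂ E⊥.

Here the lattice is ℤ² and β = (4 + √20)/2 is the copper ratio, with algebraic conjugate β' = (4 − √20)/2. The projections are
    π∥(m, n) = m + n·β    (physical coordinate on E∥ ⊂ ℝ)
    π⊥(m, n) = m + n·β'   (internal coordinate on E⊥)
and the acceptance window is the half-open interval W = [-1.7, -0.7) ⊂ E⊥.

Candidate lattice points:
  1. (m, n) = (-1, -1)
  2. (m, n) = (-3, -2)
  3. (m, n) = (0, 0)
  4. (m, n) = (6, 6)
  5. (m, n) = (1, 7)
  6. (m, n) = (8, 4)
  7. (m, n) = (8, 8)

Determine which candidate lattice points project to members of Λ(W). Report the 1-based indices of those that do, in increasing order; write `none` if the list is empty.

1

β' = (4−√20)/2 ≈ -0.23607.
#1 (-1,-1): internal coord -1 + (-1)·β' = -0.76393; -0.76393 ∈ [-1.7, -0.7) → IN Λ
#2 (-3,-2): internal coord -3 + (-2)·β' = -2.52786; -2.52786 ∉ [-1.7, -0.7) → out
#3 (0,0): internal coord 0 + (0)·β' = +0.00000; +0.00000 ∉ [-1.7, -0.7) → out
#4 (6,6): internal coord 6 + (6)·β' = +4.58359; +4.58359 ∉ [-1.7, -0.7) → out
#5 (1,7): internal coord 1 + (7)·β' = -0.65248; -0.65248 ∉ [-1.7, -0.7) → out
#6 (8,4): internal coord 8 + (4)·β' = +7.05573; +7.05573 ∉ [-1.7, -0.7) → out
#7 (8,8): internal coord 8 + (8)·β' = +6.11146; +6.11146 ∉ [-1.7, -0.7) → out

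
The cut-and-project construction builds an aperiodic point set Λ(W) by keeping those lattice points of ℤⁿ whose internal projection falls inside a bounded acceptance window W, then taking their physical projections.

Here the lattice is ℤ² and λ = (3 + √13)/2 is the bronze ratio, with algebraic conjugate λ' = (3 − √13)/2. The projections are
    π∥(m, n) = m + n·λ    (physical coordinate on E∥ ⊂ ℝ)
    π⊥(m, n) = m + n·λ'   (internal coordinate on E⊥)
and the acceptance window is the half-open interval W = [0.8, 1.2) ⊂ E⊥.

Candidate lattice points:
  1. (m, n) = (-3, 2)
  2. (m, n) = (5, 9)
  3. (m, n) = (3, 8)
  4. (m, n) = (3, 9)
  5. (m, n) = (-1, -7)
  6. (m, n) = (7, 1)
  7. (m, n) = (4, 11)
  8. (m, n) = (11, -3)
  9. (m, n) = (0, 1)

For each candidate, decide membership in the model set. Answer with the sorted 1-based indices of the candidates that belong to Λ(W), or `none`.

5

Compute λ' = (3−√13)/2 = -0.302776, so π⊥(m,n) = m -0.302776·n.
#1 (-3,2): internal coord -3 + (2)·λ' = -3.605551; -3.605551 ∉ [0.8, 1.2) → out
#2 (5,9): internal coord 5 + (9)·λ' = +2.275019; +2.275019 ∉ [0.8, 1.2) → out
#3 (3,8): internal coord 3 + (8)·λ' = +0.577795; +0.577795 ∉ [0.8, 1.2) → out
#4 (3,9): internal coord 3 + (9)·λ' = +0.275019; +0.275019 ∉ [0.8, 1.2) → out
#5 (-1,-7): internal coord -1 + (-7)·λ' = +1.119429; +1.119429 ∈ [0.8, 1.2) → IN Λ
#6 (7,1): internal coord 7 + (1)·λ' = +6.697224; +6.697224 ∉ [0.8, 1.2) → out
#7 (4,11): internal coord 4 + (11)·λ' = +0.669468; +0.669468 ∉ [0.8, 1.2) → out
#8 (11,-3): internal coord 11 + (-3)·λ' = +11.908327; +11.908327 ∉ [0.8, 1.2) → out
#9 (0,1): internal coord 0 + (1)·λ' = -0.302776; -0.302776 ∉ [0.8, 1.2) → out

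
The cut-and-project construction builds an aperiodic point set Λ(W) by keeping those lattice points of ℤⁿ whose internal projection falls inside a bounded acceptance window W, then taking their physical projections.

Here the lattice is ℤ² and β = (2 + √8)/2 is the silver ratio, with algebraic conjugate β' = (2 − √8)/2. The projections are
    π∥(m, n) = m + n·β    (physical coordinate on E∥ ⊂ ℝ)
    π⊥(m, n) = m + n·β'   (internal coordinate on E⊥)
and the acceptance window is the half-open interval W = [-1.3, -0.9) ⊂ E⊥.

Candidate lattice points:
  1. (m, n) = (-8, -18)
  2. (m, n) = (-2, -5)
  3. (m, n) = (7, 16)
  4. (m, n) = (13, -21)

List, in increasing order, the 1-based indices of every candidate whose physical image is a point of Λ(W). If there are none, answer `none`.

β' = (2−√8)/2 ≈ -0.414214.
#1 (-8,-18): internal coord -8 + (-18)·β' = -0.544156; -0.544156 ∉ [-1.3, -0.9) → out
#2 (-2,-5): internal coord -2 + (-5)·β' = +0.071068; +0.071068 ∉ [-1.3, -0.9) → out
#3 (7,16): internal coord 7 + (16)·β' = +0.372583; +0.372583 ∉ [-1.3, -0.9) → out
#4 (13,-21): internal coord 13 + (-21)·β' = +21.698485; +21.698485 ∉ [-1.3, -0.9) → out

none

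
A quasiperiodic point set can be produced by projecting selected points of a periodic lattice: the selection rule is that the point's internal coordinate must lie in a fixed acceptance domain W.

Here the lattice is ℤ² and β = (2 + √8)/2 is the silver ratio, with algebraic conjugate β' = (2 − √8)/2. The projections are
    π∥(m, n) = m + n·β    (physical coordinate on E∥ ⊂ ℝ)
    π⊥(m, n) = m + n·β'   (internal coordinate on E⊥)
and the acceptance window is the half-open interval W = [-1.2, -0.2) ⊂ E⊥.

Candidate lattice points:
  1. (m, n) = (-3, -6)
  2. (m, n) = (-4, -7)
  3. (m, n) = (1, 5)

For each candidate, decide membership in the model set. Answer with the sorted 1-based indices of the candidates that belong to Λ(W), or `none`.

1, 2, 3

Compute β' = (2−√8)/2 = -0.414214, so π⊥(m,n) = m -0.414214·n.
#1 (-3,-6): internal coord -3 + (-6)·β' = -0.514719; -0.514719 ∈ [-1.2, -0.2) → IN Λ
#2 (-4,-7): internal coord -4 + (-7)·β' = -1.100505; -1.100505 ∈ [-1.2, -0.2) → IN Λ
#3 (1,5): internal coord 1 + (5)·β' = -1.071068; -1.071068 ∈ [-1.2, -0.2) → IN Λ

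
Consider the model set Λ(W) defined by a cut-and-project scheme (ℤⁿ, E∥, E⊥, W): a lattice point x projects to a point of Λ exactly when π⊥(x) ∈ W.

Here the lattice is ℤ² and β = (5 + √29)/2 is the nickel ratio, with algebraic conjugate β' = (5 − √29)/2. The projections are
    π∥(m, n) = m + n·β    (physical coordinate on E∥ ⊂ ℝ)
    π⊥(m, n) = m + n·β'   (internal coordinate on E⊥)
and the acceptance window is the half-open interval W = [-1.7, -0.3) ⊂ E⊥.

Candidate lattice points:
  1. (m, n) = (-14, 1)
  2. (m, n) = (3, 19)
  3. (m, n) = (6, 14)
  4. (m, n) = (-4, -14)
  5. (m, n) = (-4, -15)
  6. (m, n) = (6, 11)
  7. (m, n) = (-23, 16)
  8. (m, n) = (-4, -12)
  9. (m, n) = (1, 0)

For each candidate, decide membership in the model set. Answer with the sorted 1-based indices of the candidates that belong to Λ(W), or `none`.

Compute β' = (5−√29)/2 = -0.1926, so π⊥(m,n) = m -0.1926·n.
candidate 1: (m,n)=(-14,1) → π∥ = -14+1·β ≈ -8.8074, π⊥ = -14+1·β' ≈ -14.1926 ∉ [-1.7, -0.3) ⇒ out
candidate 2: (m,n)=(3,19) → π∥ = 3+19·β ≈ 101.6591, π⊥ = 3+19·β' ≈ -0.6591 ∈ [-1.7, -0.3) ⇒ IN Λ
candidate 3: (m,n)=(6,14) → π∥ = 6+14·β ≈ 78.6962, π⊥ = 6+14·β' ≈ 3.3038 ∉ [-1.7, -0.3) ⇒ out
candidate 4: (m,n)=(-4,-14) → π∥ = -4-14·β ≈ -76.6962, π⊥ = -4-14·β' ≈ -1.3038 ∈ [-1.7, -0.3) ⇒ IN Λ
candidate 5: (m,n)=(-4,-15) → π∥ = -4-15·β ≈ -81.8887, π⊥ = -4-15·β' ≈ -1.1113 ∈ [-1.7, -0.3) ⇒ IN Λ
candidate 6: (m,n)=(6,11) → π∥ = 6+11·β ≈ 63.1184, π⊥ = 6+11·β' ≈ 3.8816 ∉ [-1.7, -0.3) ⇒ out
candidate 7: (m,n)=(-23,16) → π∥ = -23+16·β ≈ 60.0813, π⊥ = -23+16·β' ≈ -26.0813 ∉ [-1.7, -0.3) ⇒ out
candidate 8: (m,n)=(-4,-12) → π∥ = -4-12·β ≈ -66.3110, π⊥ = -4-12·β' ≈ -1.6890 ∈ [-1.7, -0.3) ⇒ IN Λ
candidate 9: (m,n)=(1,0) → π∥ = 1+0·β ≈ 1.0000, π⊥ = 1+0·β' ≈ 1.0000 ∉ [-1.7, -0.3) ⇒ out

2, 4, 5, 8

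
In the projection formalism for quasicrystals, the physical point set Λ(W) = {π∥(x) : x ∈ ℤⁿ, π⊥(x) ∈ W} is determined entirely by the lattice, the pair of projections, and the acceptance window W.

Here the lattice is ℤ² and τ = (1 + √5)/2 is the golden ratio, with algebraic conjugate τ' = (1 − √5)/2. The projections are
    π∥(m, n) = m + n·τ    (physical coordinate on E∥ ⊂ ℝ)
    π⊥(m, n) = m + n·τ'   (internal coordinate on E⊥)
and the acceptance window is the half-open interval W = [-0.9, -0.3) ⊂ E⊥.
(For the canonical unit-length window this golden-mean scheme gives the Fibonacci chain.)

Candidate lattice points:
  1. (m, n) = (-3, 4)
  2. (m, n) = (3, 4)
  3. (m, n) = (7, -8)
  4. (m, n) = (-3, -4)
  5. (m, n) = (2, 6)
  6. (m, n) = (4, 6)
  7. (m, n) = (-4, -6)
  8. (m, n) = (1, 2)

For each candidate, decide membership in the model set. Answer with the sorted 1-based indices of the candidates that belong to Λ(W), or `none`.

Numerically τ ≈ 1.618034 and τ' = −1/τ ≈ -0.618034.
#1 (-3,4): internal coord -3 + (4)·τ' = -5.472136; -5.472136 ∉ [-0.9, -0.3) → out
#2 (3,4): internal coord 3 + (4)·τ' = +0.527864; +0.527864 ∉ [-0.9, -0.3) → out
#3 (7,-8): internal coord 7 + (-8)·τ' = +11.944272; +11.944272 ∉ [-0.9, -0.3) → out
#4 (-3,-4): internal coord -3 + (-4)·τ' = -0.527864; -0.527864 ∈ [-0.9, -0.3) → IN Λ
#5 (2,6): internal coord 2 + (6)·τ' = -1.708204; -1.708204 ∉ [-0.9, -0.3) → out
#6 (4,6): internal coord 4 + (6)·τ' = +0.291796; +0.291796 ∉ [-0.9, -0.3) → out
#7 (-4,-6): internal coord -4 + (-6)·τ' = -0.291796; -0.291796 ∉ [-0.9, -0.3) → out
#8 (1,2): internal coord 1 + (2)·τ' = -0.236068; -0.236068 ∉ [-0.9, -0.3) → out

4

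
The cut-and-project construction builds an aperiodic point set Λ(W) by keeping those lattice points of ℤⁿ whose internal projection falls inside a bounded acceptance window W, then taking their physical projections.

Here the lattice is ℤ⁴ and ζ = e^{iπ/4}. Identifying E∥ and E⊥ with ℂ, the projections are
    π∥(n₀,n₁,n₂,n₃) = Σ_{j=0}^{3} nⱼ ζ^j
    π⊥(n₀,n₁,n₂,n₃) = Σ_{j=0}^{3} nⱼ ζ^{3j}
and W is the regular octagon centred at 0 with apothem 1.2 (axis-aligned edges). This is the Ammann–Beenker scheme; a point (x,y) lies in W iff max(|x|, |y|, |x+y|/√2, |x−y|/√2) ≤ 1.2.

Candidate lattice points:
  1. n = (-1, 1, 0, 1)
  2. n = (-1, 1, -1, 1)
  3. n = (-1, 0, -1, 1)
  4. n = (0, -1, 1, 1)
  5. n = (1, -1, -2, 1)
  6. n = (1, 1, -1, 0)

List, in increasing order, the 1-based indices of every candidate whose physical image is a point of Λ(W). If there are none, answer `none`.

none

π⊥(n) = n₀ + n₁ζ³ + n₂ζ⁶ + n₃ζ⁹ where ζ = e^{iπ/4}.
candidate 1: n = (-1, 1, 0, 1) → π⊥ ≈ (-1.000000, +1.414214); max(|x|,|y|,|x±y|/√2) = 1.707107 > 1.2 ⇒ ∉ W
candidate 2: n = (-1, 1, -1, 1) → π⊥ ≈ (-1.000000, +2.414214); max(|x|,|y|,|x±y|/√2) = 2.414214 > 1.2 ⇒ ∉ W
candidate 3: n = (-1, 0, -1, 1) → π⊥ ≈ (-0.292893, +1.707107); max(|x|,|y|,|x±y|/√2) = 1.707107 > 1.2 ⇒ ∉ W
candidate 4: n = (0, -1, 1, 1) → π⊥ ≈ (+1.414214, -1.000000); max(|x|,|y|,|x±y|/√2) = 1.707107 > 1.2 ⇒ ∉ W
candidate 5: n = (1, -1, -2, 1) → π⊥ ≈ (+2.414214, +2.000000); max(|x|,|y|,|x±y|/√2) = 3.121320 > 1.2 ⇒ ∉ W
candidate 6: n = (1, 1, -1, 0) → π⊥ ≈ (+0.292893, +1.707107); max(|x|,|y|,|x±y|/√2) = 1.707107 > 1.2 ⇒ ∉ W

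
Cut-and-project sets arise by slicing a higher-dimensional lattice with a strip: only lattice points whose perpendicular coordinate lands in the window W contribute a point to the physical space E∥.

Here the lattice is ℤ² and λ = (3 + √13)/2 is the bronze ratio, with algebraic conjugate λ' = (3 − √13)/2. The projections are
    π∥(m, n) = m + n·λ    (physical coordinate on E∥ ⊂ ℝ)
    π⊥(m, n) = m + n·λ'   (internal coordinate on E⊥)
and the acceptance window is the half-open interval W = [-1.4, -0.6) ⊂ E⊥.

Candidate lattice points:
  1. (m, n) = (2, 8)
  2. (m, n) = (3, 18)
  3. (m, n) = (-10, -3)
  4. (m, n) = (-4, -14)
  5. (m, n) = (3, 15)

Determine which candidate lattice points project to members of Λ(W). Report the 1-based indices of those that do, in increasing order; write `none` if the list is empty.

none

Compute λ' = (3−√13)/2 = -0.30278, so π⊥(m,n) = m -0.30278·n.
[1] lift (2,8): star map gives -0.42221; window check -1.4 ≤ -0.42221 < -0.6 is false → out
[2] lift (3,18): star map gives -2.44996; window check -1.4 ≤ -2.44996 < -0.6 is false → out
[3] lift (-10,-3): star map gives -9.09167; window check -1.4 ≤ -9.09167 < -0.6 is false → out
[4] lift (-4,-14): star map gives 0.23886; window check -1.4 ≤ 0.23886 < -0.6 is false → out
[5] lift (3,15): star map gives -1.54163; window check -1.4 ≤ -1.54163 < -0.6 is false → out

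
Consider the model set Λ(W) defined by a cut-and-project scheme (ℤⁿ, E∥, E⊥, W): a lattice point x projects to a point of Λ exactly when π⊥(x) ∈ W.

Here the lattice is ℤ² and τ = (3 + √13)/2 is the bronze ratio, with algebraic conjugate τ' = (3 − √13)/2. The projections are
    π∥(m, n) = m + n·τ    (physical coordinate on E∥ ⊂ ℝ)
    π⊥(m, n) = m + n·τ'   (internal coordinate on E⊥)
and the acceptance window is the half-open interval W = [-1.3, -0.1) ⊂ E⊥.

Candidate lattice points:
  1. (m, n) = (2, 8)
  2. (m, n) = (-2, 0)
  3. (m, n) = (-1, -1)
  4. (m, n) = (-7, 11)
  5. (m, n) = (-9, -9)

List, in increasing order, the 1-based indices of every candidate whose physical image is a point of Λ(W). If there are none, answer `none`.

1, 3

τ' = (3−√13)/2 ≈ -0.3028.
#1 (2,8): internal coord 2 + (8)·τ' = -0.4222; -0.4222 ∈ [-1.3, -0.1) → IN Λ
#2 (-2,0): internal coord -2 + (0)·τ' = -2.0000; -2.0000 ∉ [-1.3, -0.1) → out
#3 (-1,-1): internal coord -1 + (-1)·τ' = -0.6972; -0.6972 ∈ [-1.3, -0.1) → IN Λ
#4 (-7,11): internal coord -7 + (11)·τ' = -10.3305; -10.3305 ∉ [-1.3, -0.1) → out
#5 (-9,-9): internal coord -9 + (-9)·τ' = -6.2750; -6.2750 ∉ [-1.3, -0.1) → out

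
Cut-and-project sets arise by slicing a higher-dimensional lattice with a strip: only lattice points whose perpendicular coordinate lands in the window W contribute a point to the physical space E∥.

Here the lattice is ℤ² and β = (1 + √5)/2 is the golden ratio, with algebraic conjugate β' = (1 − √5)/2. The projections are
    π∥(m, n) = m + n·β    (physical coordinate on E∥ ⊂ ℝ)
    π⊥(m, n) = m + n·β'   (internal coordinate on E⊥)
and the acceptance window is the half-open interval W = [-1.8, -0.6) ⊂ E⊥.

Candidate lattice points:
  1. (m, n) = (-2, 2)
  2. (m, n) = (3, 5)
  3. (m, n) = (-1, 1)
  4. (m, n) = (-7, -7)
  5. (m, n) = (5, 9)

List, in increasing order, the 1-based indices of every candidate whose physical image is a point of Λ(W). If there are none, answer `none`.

3

β' = (1−√5)/2 ≈ -0.61803.
[1] lift (-2,2): star map gives -3.23607; window check -1.8 ≤ -3.23607 < -0.6 is false → out
[2] lift (3,5): star map gives -0.09017; window check -1.8 ≤ -0.09017 < -0.6 is false → out
[3] lift (-1,1): star map gives -1.61803; window check -1.8 ≤ -1.61803 < -0.6 is true → IN Λ
[4] lift (-7,-7): star map gives -2.67376; window check -1.8 ≤ -2.67376 < -0.6 is false → out
[5] lift (5,9): star map gives -0.56231; window check -1.8 ≤ -0.56231 < -0.6 is false → out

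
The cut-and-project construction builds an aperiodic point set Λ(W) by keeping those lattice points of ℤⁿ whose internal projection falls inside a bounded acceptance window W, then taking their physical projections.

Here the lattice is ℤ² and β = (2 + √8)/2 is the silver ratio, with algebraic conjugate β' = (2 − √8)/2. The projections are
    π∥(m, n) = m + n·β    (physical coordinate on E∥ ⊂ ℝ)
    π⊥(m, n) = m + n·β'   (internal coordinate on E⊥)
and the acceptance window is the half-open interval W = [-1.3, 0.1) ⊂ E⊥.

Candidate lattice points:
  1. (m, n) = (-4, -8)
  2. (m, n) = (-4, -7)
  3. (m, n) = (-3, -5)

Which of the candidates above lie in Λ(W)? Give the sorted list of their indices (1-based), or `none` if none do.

β' = (2−√8)/2 ≈ -0.4142.
candidate 1: (m,n)=(-4,-8) → π∥ = -4-8·β ≈ -23.3137, π⊥ = -4-8·β' ≈ -0.6863 ∈ [-1.3, 0.1) ⇒ IN Λ
candidate 2: (m,n)=(-4,-7) → π∥ = -4-7·β ≈ -20.8995, π⊥ = -4-7·β' ≈ -1.1005 ∈ [-1.3, 0.1) ⇒ IN Λ
candidate 3: (m,n)=(-3,-5) → π∥ = -3-5·β ≈ -15.0711, π⊥ = -3-5·β' ≈ -0.9289 ∈ [-1.3, 0.1) ⇒ IN Λ

1, 2, 3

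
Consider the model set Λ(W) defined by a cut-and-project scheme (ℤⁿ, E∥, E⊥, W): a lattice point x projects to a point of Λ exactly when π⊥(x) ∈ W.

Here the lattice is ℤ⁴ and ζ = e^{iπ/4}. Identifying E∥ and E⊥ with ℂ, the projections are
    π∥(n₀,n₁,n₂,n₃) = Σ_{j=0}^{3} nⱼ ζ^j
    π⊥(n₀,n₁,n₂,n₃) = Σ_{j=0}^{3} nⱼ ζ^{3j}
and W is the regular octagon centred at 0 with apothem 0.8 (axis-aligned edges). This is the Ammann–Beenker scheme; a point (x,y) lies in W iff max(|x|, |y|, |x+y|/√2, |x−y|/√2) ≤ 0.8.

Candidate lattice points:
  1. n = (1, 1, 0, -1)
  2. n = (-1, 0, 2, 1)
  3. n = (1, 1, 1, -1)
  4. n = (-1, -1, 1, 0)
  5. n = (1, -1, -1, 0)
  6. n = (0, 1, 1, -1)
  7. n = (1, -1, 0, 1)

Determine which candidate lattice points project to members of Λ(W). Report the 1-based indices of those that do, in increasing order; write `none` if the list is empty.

1

Internal map: ζ^{3j} for j=0..3 gives (1,0), (−√2/2,√2/2), (0,−1), (√2/2,√2/2).
#1 (1, 1, 0, -1): internal (-0.41421, 0.00000); octagon support 0.41421 vs apothem 0.8 → ∈ W
#2 (-1, 0, 2, 1): internal (-0.29289, -1.29289); octagon support 1.29289 vs apothem 0.8 → ∉ W
#3 (1, 1, 1, -1): internal (-0.41421, -1.00000); octagon support 1.00000 vs apothem 0.8 → ∉ W
#4 (-1, -1, 1, 0): internal (-0.29289, -1.70711); octagon support 1.70711 vs apothem 0.8 → ∉ W
#5 (1, -1, -1, 0): internal (1.70711, 0.29289); octagon support 1.70711 vs apothem 0.8 → ∉ W
#6 (0, 1, 1, -1): internal (-1.41421, -1.00000); octagon support 1.70711 vs apothem 0.8 → ∉ W
#7 (1, -1, 0, 1): internal (2.41421, 0.00000); octagon support 2.41421 vs apothem 0.8 → ∉ W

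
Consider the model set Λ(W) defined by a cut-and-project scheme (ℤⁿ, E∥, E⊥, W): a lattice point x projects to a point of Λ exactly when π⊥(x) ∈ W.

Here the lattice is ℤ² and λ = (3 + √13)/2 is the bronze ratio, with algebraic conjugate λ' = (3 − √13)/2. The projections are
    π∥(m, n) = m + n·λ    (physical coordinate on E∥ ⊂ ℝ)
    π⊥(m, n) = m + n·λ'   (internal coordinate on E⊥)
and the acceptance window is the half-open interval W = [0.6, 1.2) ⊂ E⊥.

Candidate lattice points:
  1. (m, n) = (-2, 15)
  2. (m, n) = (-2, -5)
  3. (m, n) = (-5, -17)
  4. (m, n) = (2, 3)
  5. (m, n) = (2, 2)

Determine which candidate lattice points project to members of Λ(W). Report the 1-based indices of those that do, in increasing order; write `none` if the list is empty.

4

Numerically λ ≈ 3.3028 and λ' = −1/λ ≈ -0.3028.
#1 (-2,15): internal coord -2 + (15)·λ' = -6.5416; -6.5416 ∉ [0.6, 1.2) → out
#2 (-2,-5): internal coord -2 + (-5)·λ' = -0.4861; -0.4861 ∉ [0.6, 1.2) → out
#3 (-5,-17): internal coord -5 + (-17)·λ' = +0.1472; +0.1472 ∉ [0.6, 1.2) → out
#4 (2,3): internal coord 2 + (3)·λ' = +1.0917; +1.0917 ∈ [0.6, 1.2) → IN Λ
#5 (2,2): internal coord 2 + (2)·λ' = +1.3944; +1.3944 ∉ [0.6, 1.2) → out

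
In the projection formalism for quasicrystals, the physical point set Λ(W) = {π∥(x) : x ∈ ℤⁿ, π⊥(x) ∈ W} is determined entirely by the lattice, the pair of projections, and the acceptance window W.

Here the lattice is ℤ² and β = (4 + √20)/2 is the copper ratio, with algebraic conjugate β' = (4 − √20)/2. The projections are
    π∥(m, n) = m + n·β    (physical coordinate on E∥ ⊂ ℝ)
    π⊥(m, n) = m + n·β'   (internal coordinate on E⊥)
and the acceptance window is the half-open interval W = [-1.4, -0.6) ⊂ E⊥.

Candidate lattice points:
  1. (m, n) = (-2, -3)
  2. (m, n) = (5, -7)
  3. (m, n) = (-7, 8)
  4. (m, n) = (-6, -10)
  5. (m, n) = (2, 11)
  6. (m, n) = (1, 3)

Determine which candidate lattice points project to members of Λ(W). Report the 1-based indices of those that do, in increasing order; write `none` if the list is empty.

Compute β' = (4−√20)/2 = -0.23607, so π⊥(m,n) = m -0.23607·n.
#1 (-2,-3): internal coord -2 + (-3)·β' = -1.29180; -1.29180 ∈ [-1.4, -0.6) → IN Λ
#2 (5,-7): internal coord 5 + (-7)·β' = +6.65248; +6.65248 ∉ [-1.4, -0.6) → out
#3 (-7,8): internal coord -7 + (8)·β' = -8.88854; -8.88854 ∉ [-1.4, -0.6) → out
#4 (-6,-10): internal coord -6 + (-10)·β' = -3.63932; -3.63932 ∉ [-1.4, -0.6) → out
#5 (2,11): internal coord 2 + (11)·β' = -0.59675; -0.59675 ∉ [-1.4, -0.6) → out
#6 (1,3): internal coord 1 + (3)·β' = +0.29180; +0.29180 ∉ [-1.4, -0.6) → out

1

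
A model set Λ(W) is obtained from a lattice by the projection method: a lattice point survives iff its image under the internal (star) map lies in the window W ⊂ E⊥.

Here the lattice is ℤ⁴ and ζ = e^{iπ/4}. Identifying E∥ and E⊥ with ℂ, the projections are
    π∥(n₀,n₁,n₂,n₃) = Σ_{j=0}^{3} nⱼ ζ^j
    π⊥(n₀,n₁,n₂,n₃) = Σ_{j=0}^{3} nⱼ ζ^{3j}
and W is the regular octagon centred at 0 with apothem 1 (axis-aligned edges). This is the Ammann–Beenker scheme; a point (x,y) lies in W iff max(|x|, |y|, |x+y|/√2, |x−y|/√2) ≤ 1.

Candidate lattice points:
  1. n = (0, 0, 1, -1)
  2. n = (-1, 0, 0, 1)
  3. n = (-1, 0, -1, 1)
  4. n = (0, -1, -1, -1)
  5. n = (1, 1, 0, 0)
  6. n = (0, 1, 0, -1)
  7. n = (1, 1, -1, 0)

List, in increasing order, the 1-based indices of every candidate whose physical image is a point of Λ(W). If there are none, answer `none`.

With ζ = e^{iπ/4} the internal vectors are ζ^0,ζ^3,ζ^6,ζ^9.
candidate 1: n = (0, 0, 1, -1) → π⊥ ≈ (-0.7071, -1.7071); max(|x|,|y|,|x±y|/√2) = 1.7071 > 1 ⇒ ∉ W
candidate 2: n = (-1, 0, 0, 1) → π⊥ ≈ (-0.2929, +0.7071); max(|x|,|y|,|x±y|/√2) = 0.7071 ≤ 1 ⇒ ∈ W
candidate 3: n = (-1, 0, -1, 1) → π⊥ ≈ (-0.2929, +1.7071); max(|x|,|y|,|x±y|/√2) = 1.7071 > 1 ⇒ ∉ W
candidate 4: n = (0, -1, -1, -1) → π⊥ ≈ (+0.0000, -0.4142); max(|x|,|y|,|x±y|/√2) = 0.4142 ≤ 1 ⇒ ∈ W
candidate 5: n = (1, 1, 0, 0) → π⊥ ≈ (+0.2929, +0.7071); max(|x|,|y|,|x±y|/√2) = 0.7071 ≤ 1 ⇒ ∈ W
candidate 6: n = (0, 1, 0, -1) → π⊥ ≈ (-1.4142, +0.0000); max(|x|,|y|,|x±y|/√2) = 1.4142 > 1 ⇒ ∉ W
candidate 7: n = (1, 1, -1, 0) → π⊥ ≈ (+0.2929, +1.7071); max(|x|,|y|,|x±y|/√2) = 1.7071 > 1 ⇒ ∉ W

2, 4, 5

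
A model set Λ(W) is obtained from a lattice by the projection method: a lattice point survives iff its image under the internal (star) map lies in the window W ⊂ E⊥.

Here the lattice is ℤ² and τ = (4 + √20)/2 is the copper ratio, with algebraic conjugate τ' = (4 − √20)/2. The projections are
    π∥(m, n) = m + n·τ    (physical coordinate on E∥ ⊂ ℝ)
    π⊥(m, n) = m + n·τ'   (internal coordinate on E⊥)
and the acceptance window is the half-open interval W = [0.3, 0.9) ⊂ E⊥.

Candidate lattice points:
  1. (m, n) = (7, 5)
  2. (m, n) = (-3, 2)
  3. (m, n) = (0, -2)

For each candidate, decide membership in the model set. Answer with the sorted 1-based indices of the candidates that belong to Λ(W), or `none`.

τ' = (4−√20)/2 ≈ -0.2361.
candidate 1: (m,n)=(7,5) → π∥ = 7+5·τ ≈ 28.1803, π⊥ = 7+5·τ' ≈ 5.8197 ∉ [0.3, 0.9) ⇒ out
candidate 2: (m,n)=(-3,2) → π∥ = -3+2·τ ≈ 5.4721, π⊥ = -3+2·τ' ≈ -3.4721 ∉ [0.3, 0.9) ⇒ out
candidate 3: (m,n)=(0,-2) → π∥ = 0-2·τ ≈ -8.4721, π⊥ = 0-2·τ' ≈ 0.4721 ∈ [0.3, 0.9) ⇒ IN Λ

3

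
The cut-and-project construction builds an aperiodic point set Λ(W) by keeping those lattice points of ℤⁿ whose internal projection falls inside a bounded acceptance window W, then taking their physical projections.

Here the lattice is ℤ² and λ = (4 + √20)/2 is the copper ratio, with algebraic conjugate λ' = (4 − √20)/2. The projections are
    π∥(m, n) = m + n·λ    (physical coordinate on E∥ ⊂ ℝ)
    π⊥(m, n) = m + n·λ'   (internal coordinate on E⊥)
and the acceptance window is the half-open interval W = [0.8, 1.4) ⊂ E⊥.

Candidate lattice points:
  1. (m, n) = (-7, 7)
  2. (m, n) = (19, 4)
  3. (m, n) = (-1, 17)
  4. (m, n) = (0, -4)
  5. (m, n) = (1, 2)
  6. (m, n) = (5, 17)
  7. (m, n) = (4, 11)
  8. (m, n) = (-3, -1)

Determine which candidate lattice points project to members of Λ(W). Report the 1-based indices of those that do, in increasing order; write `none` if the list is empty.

Numerically λ ≈ 4.2361 and λ' = −1/λ ≈ -0.2361.
candidate 1: (m,n)=(-7,7) → π∥ = -7+7·λ ≈ 22.6525, π⊥ = -7+7·λ' ≈ -8.6525 ∉ [0.8, 1.4) ⇒ out
candidate 2: (m,n)=(19,4) → π∥ = 19+4·λ ≈ 35.9443, π⊥ = 19+4·λ' ≈ 18.0557 ∉ [0.8, 1.4) ⇒ out
candidate 3: (m,n)=(-1,17) → π∥ = -1+17·λ ≈ 71.0132, π⊥ = -1+17·λ' ≈ -5.0132 ∉ [0.8, 1.4) ⇒ out
candidate 4: (m,n)=(0,-4) → π∥ = 0-4·λ ≈ -16.9443, π⊥ = 0-4·λ' ≈ 0.9443 ∈ [0.8, 1.4) ⇒ IN Λ
candidate 5: (m,n)=(1,2) → π∥ = 1+2·λ ≈ 9.4721, π⊥ = 1+2·λ' ≈ 0.5279 ∉ [0.8, 1.4) ⇒ out
candidate 6: (m,n)=(5,17) → π∥ = 5+17·λ ≈ 77.0132, π⊥ = 5+17·λ' ≈ 0.9868 ∈ [0.8, 1.4) ⇒ IN Λ
candidate 7: (m,n)=(4,11) → π∥ = 4+11·λ ≈ 50.5967, π⊥ = 4+11·λ' ≈ 1.4033 ∉ [0.8, 1.4) ⇒ out
candidate 8: (m,n)=(-3,-1) → π∥ = -3-1·λ ≈ -7.2361, π⊥ = -3-1·λ' ≈ -2.7639 ∉ [0.8, 1.4) ⇒ out

4, 6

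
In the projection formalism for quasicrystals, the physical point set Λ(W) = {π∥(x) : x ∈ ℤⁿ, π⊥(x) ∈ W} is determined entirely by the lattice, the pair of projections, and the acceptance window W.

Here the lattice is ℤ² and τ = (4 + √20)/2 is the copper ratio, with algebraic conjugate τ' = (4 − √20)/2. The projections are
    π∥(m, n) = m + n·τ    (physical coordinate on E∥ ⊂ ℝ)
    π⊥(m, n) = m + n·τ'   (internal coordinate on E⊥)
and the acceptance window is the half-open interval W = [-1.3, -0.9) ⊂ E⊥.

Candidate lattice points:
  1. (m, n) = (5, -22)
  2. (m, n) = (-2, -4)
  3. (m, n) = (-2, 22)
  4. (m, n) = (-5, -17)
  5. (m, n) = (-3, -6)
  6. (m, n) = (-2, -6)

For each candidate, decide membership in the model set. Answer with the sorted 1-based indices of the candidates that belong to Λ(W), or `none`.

Numerically τ ≈ 4.23607 and τ' = −1/τ ≈ -0.23607.
[1] lift (5,-22): star map gives 10.19350; window check -1.3 ≤ 10.19350 < -0.9 is false → out
[2] lift (-2,-4): star map gives -1.05573; window check -1.3 ≤ -1.05573 < -0.9 is true → IN Λ
[3] lift (-2,22): star map gives -7.19350; window check -1.3 ≤ -7.19350 < -0.9 is false → out
[4] lift (-5,-17): star map gives -0.98684; window check -1.3 ≤ -0.98684 < -0.9 is true → IN Λ
[5] lift (-3,-6): star map gives -1.58359; window check -1.3 ≤ -1.58359 < -0.9 is false → out
[6] lift (-2,-6): star map gives -0.58359; window check -1.3 ≤ -0.58359 < -0.9 is false → out

2, 4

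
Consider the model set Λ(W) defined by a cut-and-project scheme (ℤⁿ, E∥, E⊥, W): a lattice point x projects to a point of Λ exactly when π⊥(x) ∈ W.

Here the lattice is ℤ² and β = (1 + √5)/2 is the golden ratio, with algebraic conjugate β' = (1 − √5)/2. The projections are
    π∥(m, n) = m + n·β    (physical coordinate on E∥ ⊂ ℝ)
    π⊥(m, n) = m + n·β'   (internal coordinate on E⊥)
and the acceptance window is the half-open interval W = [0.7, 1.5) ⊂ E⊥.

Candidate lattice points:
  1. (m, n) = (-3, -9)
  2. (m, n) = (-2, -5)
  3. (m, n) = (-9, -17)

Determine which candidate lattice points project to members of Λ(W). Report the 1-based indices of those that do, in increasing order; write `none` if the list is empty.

Numerically β ≈ 1.618034 and β' = −1/β ≈ -0.618034.
#1 (-3,-9): internal coord -3 + (-9)·β' = +2.562306; +2.562306 ∉ [0.7, 1.5) → out
#2 (-2,-5): internal coord -2 + (-5)·β' = +1.090170; +1.090170 ∈ [0.7, 1.5) → IN Λ
#3 (-9,-17): internal coord -9 + (-17)·β' = +1.506578; +1.506578 ∉ [0.7, 1.5) → out

2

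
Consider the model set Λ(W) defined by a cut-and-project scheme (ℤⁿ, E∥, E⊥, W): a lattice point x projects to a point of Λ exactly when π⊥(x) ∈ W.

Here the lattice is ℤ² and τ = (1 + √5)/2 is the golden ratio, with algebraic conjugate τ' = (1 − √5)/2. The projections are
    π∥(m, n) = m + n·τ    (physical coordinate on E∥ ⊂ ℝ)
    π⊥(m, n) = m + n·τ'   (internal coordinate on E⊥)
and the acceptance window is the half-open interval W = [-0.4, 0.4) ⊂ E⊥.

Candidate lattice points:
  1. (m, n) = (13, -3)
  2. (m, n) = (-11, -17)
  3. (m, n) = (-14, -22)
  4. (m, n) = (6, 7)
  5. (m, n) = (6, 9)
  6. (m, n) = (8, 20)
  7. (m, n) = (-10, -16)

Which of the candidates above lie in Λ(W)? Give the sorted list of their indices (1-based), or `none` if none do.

7

τ' = (1−√5)/2 ≈ -0.6180.
[1] lift (13,-3): star map gives 14.8541; window check -0.4 ≤ 14.8541 < 0.4 is false → out
[2] lift (-11,-17): star map gives -0.4934; window check -0.4 ≤ -0.4934 < 0.4 is false → out
[3] lift (-14,-22): star map gives -0.4033; window check -0.4 ≤ -0.4033 < 0.4 is false → out
[4] lift (6,7): star map gives 1.6738; window check -0.4 ≤ 1.6738 < 0.4 is false → out
[5] lift (6,9): star map gives 0.4377; window check -0.4 ≤ 0.4377 < 0.4 is false → out
[6] lift (8,20): star map gives -4.3607; window check -0.4 ≤ -4.3607 < 0.4 is false → out
[7] lift (-10,-16): star map gives -0.1115; window check -0.4 ≤ -0.1115 < 0.4 is true → IN Λ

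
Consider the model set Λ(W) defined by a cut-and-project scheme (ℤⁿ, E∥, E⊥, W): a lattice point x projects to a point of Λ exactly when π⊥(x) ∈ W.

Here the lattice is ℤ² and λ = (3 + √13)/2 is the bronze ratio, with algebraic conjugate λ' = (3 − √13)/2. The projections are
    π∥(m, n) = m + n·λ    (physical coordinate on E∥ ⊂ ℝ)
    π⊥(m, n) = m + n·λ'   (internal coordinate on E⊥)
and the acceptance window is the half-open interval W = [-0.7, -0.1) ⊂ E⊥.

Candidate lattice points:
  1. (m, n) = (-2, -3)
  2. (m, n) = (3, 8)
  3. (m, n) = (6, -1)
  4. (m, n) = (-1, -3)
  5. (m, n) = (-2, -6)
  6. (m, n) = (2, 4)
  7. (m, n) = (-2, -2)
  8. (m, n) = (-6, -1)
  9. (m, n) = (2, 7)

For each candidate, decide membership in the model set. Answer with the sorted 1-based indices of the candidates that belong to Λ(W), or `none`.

λ' = (3−√13)/2 ≈ -0.302776.
[1] lift (-2,-3): star map gives -1.091673; window check -0.7 ≤ -1.091673 < -0.1 is false → out
[2] lift (3,8): star map gives 0.577795; window check -0.7 ≤ 0.577795 < -0.1 is false → out
[3] lift (6,-1): star map gives 6.302776; window check -0.7 ≤ 6.302776 < -0.1 is false → out
[4] lift (-1,-3): star map gives -0.091673; window check -0.7 ≤ -0.091673 < -0.1 is false → out
[5] lift (-2,-6): star map gives -0.183346; window check -0.7 ≤ -0.183346 < -0.1 is true → IN Λ
[6] lift (2,4): star map gives 0.788897; window check -0.7 ≤ 0.788897 < -0.1 is false → out
[7] lift (-2,-2): star map gives -1.394449; window check -0.7 ≤ -1.394449 < -0.1 is false → out
[8] lift (-6,-1): star map gives -5.697224; window check -0.7 ≤ -5.697224 < -0.1 is false → out
[9] lift (2,7): star map gives -0.119429; window check -0.7 ≤ -0.119429 < -0.1 is true → IN Λ

5, 9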